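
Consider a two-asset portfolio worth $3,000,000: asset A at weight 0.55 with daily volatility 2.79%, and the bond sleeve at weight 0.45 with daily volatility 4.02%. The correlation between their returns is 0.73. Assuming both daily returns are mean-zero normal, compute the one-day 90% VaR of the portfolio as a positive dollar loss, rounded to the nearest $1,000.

$120,000

σ_p² = 0.55²·2.79² + 0.45²·4.02² + 2·0.73·0.55·0.45·2.79·4.02 = 9.6800 (%²).
σ_p = √9.6800 = 3.111%.
At 90%, z = 1.282.
VaR = 1.282 × 3.111% = 3.988%; on $3,000,000 that is $119,640.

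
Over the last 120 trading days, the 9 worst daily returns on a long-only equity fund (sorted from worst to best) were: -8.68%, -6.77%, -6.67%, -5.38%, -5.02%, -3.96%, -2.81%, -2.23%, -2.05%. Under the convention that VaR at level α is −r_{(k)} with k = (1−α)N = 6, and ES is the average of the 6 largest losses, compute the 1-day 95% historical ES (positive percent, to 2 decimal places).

6.08%

The 6 worst returns sum to -36.48%.
ES = −(-36.48%) / 6 = 6.08%.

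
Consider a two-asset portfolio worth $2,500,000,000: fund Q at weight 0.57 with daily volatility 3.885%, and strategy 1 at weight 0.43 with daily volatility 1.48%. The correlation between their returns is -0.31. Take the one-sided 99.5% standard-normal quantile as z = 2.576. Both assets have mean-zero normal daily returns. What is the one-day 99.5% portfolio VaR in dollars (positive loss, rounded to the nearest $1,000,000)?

$136,000,000

σ_p² = 0.57²·3.885² + 0.43²·1.48² + 2·-0.31·0.57·0.43·3.885·1.48 = 4.4350 (%²).
σ_p = √4.4350 = 2.106%.
VaR = 2.576 × 2.106% = 5.425%; on $2,500,000,000 that is $135,625,000.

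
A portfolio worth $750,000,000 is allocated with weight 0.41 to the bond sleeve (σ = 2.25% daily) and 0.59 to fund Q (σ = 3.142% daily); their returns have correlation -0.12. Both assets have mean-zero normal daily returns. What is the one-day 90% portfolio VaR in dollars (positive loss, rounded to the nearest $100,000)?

$18,900,000

σ_p² = 0.41²·2.25² + 0.59²·3.142² + 2·-0.12·0.41·0.59·2.25·3.142 = 3.8771 (%²).
σ_p = √3.8771 = 1.969%.
At 90%, z = 1.282.
VaR = 1.282 × 1.969% = 2.524%; on $750,000,000 that is $18,930,000.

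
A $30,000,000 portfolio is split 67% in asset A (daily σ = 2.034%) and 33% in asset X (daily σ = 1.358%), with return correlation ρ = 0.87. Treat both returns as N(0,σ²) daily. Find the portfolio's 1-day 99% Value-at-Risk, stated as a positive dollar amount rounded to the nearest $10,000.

σ_p² = 0.67²·2.034² + 0.33²·1.358² + 2·0.87·0.67·0.33·2.034·1.358 = 3.1206 (%²).
σ_p = √3.1206 = 1.767%.
At 99%, z = 2.326.
VaR = 2.326 × 1.767% = 4.110%; on $30,000,000 that is $1,233,000.

$1,230,000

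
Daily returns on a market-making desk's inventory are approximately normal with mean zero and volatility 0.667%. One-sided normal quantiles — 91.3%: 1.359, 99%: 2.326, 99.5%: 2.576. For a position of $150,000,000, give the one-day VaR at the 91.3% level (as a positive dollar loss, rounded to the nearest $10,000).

$1,360,000

VaR = z·σ = 1.359 × 0.667% = 0.906%.
On $150,000,000: 0.00906 × $150,000,000 = $1,359,000.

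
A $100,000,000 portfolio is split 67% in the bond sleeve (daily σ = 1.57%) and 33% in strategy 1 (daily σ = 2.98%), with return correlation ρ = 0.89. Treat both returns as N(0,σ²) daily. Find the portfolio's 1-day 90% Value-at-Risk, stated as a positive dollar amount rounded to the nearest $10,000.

σ_p² = 0.67²·1.57² + 0.33²·2.98² + 2·0.89·0.67·0.33·1.57·2.98 = 3.9149 (%²).
σ_p = √3.9149 = 1.979%.
At 90%, z = 1.282.
VaR = 1.282 × 1.979% = 2.537%; on $100,000,000 that is $2,537,000.

$2,540,000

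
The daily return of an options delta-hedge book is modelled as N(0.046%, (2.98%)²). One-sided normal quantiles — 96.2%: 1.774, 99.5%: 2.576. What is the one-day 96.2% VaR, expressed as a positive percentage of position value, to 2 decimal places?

5.24%

VaR = −μ + z·σ = −(0.046%) + 1.774 × 2.98% = 5.241%.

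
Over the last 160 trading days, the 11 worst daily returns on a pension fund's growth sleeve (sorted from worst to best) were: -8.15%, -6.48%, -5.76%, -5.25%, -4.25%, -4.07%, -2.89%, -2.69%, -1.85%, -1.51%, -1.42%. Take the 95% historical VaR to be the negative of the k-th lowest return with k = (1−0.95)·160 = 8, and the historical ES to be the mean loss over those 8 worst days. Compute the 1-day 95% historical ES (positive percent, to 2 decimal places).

The 8 worst returns sum to -39.54%.
ES = −(-39.54%) / 8 = 4.9425% ≈ 4.94%.

4.94%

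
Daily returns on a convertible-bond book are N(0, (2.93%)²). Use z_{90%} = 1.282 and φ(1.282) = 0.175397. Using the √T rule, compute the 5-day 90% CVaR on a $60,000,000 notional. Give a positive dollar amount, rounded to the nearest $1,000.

$6,895,000

σ_{5d} = 2.93% × √5 = 6.552%.
ES multiplier = φ(z)/(1−α) = 0.175397/0.1 = 1.754.
ES = 6.552% × 1.754 = 11.492%; on $60,000,000: $6,895,200.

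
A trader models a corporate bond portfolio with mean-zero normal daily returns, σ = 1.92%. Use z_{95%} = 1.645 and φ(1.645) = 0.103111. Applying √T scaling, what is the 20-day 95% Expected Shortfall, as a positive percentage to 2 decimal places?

σ_{20d} = 1.92% × √20 = 8.587%.
ES multiplier = φ(z)/(1−α) = 0.103111/0.05 = 2.062.
ES = 8.587% × 2.062 = 17.706%.

17.71%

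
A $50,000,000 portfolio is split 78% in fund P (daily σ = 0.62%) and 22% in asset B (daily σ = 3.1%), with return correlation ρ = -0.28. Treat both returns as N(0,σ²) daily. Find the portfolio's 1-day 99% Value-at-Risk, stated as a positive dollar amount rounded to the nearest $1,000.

$834,000

σ_p² = 0.78²·0.62² + 0.22²·3.1² + 2·-0.28·0.78·0.22·0.62·3.1 = 0.5143 (%²).
σ_p = √0.5143 = 0.717%.
At 99%, z = 2.326.
VaR = 2.326 × 0.717% = 1.668%; on $50,000,000 that is $834,000.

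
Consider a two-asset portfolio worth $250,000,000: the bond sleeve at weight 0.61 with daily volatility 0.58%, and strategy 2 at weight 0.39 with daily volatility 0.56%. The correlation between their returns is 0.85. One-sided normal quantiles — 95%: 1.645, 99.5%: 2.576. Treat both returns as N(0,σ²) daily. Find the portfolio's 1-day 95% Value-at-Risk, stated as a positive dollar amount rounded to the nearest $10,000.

σ_p² = 0.61²·0.58² + 0.39²·0.56² + 2·0.85·0.61·0.39·0.58·0.56 = 0.3042 (%²).
σ_p = √0.3042 = 0.552%.
VaR = 1.645 × 0.552% = 0.908%; on $250,000,000 that is $2,270,000.

$2,270,000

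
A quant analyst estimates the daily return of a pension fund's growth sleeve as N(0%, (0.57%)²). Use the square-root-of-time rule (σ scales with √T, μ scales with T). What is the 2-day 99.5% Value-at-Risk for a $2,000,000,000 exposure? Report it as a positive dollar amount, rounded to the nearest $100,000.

$41,500,000

At 99.5%, z = 2.576.
σ_{2d} = 0.57% × √2 = 0.806%.
VaR = 2.576 × 0.806% = 2.076%.
On $2,000,000,000: 0.02076 × $2,000,000,000 = $41,520,000.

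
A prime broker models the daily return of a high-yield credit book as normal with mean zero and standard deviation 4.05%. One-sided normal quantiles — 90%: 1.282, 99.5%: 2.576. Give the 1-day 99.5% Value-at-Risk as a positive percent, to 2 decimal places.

VaR = z·σ = 2.576 × 4.05% = 10.433%.

10.43%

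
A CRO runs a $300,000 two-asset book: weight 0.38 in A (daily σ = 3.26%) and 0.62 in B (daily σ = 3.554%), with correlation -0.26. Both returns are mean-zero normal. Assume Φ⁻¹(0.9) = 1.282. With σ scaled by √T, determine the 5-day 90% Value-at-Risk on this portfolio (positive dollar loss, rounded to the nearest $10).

σ_p = √(0.38²·3.26² + 0.62²·3.554² + 2·-0.26·0.38·0.62·3.26·3.554) = 2.229%.
σ_{5d} = 2.229% × √5 = 4.984%.
VaR = 1.282 × 4.984% = 6.389%; on $300,000 that is $19,167.

$19,170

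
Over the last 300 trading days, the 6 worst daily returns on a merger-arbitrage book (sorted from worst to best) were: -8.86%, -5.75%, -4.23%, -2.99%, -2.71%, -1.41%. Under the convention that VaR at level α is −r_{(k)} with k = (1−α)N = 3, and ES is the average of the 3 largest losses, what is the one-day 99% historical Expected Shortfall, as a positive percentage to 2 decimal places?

The 3 worst returns sum to -18.84%.
ES = −(-18.84%) / 3 = 6.28%.

6.28%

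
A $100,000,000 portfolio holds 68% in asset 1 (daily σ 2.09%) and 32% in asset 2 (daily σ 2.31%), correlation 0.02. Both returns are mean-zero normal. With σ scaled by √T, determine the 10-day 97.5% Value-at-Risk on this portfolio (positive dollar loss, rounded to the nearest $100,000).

$10,000,000

σ_p = √(0.68²·2.09² + 0.32²·2.31² + 2·0.02·0.68·0.32·2.09·2.31) = 1.615%.
σ_{10d} = 1.615% × √10 = 5.107%.
z(97.5%) = 1.960.
VaR = 1.960 × 5.107% = 10.010%; on $100,000,000 that is $10,010,000.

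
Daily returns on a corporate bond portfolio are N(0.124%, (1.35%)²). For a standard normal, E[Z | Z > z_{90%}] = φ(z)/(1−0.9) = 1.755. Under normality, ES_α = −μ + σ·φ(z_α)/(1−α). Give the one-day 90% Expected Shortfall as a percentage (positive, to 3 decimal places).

2.245%

ES = −(0.124%) + 1.35% × 1.755 = 2.245%.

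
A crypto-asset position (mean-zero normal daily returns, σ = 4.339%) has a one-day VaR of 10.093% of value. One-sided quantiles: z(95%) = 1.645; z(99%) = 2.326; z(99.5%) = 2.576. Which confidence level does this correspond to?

99%

Implied z = VaR/σ = 10.093 / 4.339 = 2.326.
This matches z(99%) = 2.326.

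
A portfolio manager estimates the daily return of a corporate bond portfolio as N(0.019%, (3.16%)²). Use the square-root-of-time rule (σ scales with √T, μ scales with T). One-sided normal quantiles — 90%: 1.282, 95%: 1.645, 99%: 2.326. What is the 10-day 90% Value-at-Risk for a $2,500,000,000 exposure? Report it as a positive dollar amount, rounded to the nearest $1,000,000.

$316,000,000

σ_{10d} = 3.16% × √10 = 9.993%; μ_{10d} = 10 × 0.019% = 0.190%.
VaR = −(0.190%) + 1.282 × 9.993% = 12.621%.
On $2,500,000,000: 0.12621 × $2,500,000,000 = $315,525,000.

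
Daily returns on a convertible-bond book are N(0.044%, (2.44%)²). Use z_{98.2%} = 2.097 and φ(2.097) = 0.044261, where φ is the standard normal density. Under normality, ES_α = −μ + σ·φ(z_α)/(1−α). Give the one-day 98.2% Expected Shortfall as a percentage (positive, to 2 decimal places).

5.96%

Tail multiplier: φ(z)/(1−α) = 0.044261 / 0.018 = 2.459.
ES = −(0.044%) + 2.44% × 2.459 = 5.956%.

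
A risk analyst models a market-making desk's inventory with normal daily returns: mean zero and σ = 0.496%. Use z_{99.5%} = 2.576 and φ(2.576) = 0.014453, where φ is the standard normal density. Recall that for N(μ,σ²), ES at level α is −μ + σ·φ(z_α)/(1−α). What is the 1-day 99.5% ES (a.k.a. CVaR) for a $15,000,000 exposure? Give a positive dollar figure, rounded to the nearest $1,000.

$215,000

Tail multiplier: φ(z)/(1−α) = 0.014453 / 0.005 = 2.891.
ES = 0.496% × 2.891 = 1.434%.
On $15,000,000: 0.01434 × $15,000,000 = $215,100.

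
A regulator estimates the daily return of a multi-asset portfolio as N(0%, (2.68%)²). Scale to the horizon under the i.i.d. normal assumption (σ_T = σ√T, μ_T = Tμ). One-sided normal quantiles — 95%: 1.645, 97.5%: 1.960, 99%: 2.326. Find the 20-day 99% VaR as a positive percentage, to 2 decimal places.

27.88%

σ_{20d} = 2.68% × √20 = 11.985%.
VaR = 2.326 × 11.985% = 27.877%.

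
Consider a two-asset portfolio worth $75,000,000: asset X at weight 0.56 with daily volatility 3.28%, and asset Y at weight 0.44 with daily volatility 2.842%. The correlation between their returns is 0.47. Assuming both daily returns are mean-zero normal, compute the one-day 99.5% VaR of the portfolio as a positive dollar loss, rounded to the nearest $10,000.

$5,150,000

σ_p² = 0.56²·3.28² + 0.44²·2.842² + 2·0.47·0.56·0.44·3.28·2.842 = 7.0966 (%²).
σ_p = √7.0966 = 2.664%.
At 99.5%, z = 2.576.
VaR = 2.576 × 2.664% = 6.862%; on $75,000,000 that is $5,146,500.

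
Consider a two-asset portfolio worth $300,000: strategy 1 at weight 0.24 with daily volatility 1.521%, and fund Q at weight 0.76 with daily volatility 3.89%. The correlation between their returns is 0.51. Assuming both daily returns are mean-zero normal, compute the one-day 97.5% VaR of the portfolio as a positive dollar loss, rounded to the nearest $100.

σ_p² = 0.24²·1.521² + 0.76²·3.89² + 2·0.51·0.24·0.76·1.521·3.89 = 9.9743 (%²).
σ_p = √9.9743 = 3.158%.
At 97.5%, z = 1.960.
VaR = 1.960 × 3.158% = 6.190%; on $300,000 that is $18,570.

$18,600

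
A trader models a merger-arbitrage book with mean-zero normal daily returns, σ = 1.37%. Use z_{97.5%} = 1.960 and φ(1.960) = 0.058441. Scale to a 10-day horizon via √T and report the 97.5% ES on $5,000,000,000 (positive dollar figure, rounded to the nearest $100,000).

$506,400,000

σ_{10d} = 1.37% × √10 = 4.332%.
ES multiplier = φ(z)/(1−α) = 0.058441/0.025 = 2.338.
ES = 4.332% × 2.338 = 10.128%; on $5,000,000,000: $506,400,000.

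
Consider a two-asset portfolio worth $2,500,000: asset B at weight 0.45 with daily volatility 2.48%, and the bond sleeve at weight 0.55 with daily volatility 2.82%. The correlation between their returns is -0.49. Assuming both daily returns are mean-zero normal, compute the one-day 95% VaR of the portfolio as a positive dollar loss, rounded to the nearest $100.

$57,500

σ_p² = 0.45²·2.48² + 0.55²·2.82² + 2·-0.49·0.45·0.55·2.48·2.82 = 1.9548 (%²).
σ_p = √1.9548 = 1.398%.
At 95%, z = 1.645.
VaR = 1.645 × 1.398% = 2.300%; on $2,500,000 that is $57,500.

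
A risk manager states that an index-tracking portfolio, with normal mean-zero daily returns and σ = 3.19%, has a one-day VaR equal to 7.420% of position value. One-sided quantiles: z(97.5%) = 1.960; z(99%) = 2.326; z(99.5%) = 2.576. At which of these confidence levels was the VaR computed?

99%

Implied z = VaR/σ = 7.420 / 3.19 = 2.326.
This matches z(99%) = 2.326.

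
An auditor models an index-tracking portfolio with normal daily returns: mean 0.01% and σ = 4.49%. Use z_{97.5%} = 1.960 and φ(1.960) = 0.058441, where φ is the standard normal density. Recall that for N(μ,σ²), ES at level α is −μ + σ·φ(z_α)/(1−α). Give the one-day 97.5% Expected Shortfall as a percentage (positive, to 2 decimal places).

10.49%

Tail multiplier: φ(z)/(1−α) = 0.058441 / 0.025 = 2.338.
ES = −(0.01%) + 4.49% × 2.338 = 10.488%.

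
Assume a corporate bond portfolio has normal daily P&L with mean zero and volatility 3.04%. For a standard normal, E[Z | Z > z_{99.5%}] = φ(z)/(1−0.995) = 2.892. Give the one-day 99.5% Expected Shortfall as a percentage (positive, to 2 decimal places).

ES = 3.04% × 2.892 = 8.792%.

8.79%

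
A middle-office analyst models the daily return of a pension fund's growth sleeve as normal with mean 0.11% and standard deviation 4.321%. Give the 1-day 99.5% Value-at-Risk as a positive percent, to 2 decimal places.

11.02%

At 99.5% one-sided, z = 2.576.
VaR = −μ + z·σ = −(0.11%) + 2.576 × 4.321% = 11.021%.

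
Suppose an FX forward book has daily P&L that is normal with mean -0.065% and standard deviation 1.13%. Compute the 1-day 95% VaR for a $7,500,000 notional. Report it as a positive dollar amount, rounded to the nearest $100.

$144,300

At 95% one-sided, z = 1.645.
VaR = −μ + z·σ = −(-0.065%) + 1.645 × 1.13% = 1.924%.
On $7,500,000: 0.01924 × $7,500,000 = $144,300.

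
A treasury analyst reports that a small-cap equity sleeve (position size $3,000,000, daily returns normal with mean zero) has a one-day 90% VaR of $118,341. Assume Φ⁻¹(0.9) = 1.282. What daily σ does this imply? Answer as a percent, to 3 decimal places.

VaR as a fraction: $118,341 / $3,000,000 = 3.945%.
σ = VaR / z = 3.945% / 1.282 = 3.077%.

3.077%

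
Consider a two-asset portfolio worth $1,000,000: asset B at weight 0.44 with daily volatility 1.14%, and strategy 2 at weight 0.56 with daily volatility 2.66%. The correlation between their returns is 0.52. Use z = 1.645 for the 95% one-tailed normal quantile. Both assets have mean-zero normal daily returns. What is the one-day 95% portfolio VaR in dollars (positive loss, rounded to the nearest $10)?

$29,640

σ_p² = 0.44²·1.14² + 0.56²·2.66² + 2·0.52·0.44·0.56·1.14·2.66 = 3.2476 (%²).
σ_p = √3.2476 = 1.802%.
VaR = 1.645 × 1.802% = 2.964%; on $1,000,000 that is $29,640.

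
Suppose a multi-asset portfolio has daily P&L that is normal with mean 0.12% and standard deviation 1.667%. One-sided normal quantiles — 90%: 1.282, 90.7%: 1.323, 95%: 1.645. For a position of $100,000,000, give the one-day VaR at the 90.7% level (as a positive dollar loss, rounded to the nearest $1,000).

$2,085,000

VaR = −μ + z·σ = −(0.12%) + 1.323 × 1.667% = 2.085%.
On $100,000,000: 0.02085 × $100,000,000 = $2,085,000.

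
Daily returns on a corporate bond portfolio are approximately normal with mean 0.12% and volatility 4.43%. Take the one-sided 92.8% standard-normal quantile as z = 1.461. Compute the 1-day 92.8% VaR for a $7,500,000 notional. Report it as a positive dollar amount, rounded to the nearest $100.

$476,400

VaR = −μ + z·σ = −(0.12%) + 1.461 × 4.43% = 6.352%.
On $7,500,000: 0.06352 × $7,500,000 = $476,400.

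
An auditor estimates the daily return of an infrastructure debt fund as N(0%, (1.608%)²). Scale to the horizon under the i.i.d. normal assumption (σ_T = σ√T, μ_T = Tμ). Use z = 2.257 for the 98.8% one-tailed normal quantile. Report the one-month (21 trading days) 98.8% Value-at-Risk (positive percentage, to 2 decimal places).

16.63%

σ_{21d} = 1.608% × √21 = 7.369%.
VaR = 2.257 × 7.369% = 16.632%.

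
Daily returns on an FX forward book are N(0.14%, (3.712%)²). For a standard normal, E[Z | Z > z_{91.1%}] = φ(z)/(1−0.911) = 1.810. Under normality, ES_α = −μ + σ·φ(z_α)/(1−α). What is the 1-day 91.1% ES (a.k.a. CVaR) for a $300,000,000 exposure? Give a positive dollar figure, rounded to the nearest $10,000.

$19,740,000

ES = −(0.14%) + 3.712% × 1.810 = 6.579%.
On $300,000,000: 0.06579 × $300,000,000 = $19,737,000.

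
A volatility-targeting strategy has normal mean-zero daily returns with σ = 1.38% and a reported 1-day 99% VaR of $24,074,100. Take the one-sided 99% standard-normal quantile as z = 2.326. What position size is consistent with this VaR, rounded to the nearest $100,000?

VaR as a fraction of value: z·σ = 2.326 × 1.38% = 3.20988%.
Position = $24,074,100 / 0.0320988 = $750,000,000.

$750,000,000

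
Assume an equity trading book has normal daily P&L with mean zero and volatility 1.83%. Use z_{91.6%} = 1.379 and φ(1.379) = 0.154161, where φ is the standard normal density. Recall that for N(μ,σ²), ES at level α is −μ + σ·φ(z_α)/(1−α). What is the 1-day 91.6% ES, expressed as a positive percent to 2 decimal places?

3.36%

Tail multiplier: φ(z)/(1−α) = 0.154161 / 0.084 = 1.835.
ES = 1.83% × 1.835 = 3.358%.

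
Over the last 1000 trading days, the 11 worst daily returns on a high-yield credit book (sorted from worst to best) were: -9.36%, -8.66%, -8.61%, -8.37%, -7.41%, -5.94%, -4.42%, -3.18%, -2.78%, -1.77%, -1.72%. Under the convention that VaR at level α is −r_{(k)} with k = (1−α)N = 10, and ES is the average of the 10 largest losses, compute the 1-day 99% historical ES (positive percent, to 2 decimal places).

6.05%

The 10 worst returns sum to -60.50%.
ES = −(-60.50%) / 10 = 6.05%.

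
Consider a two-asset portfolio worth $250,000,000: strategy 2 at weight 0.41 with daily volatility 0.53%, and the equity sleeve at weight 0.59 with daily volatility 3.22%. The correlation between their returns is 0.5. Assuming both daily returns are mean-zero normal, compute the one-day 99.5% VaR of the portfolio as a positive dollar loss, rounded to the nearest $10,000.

$12,990,000

σ_p² = 0.41²·0.53² + 0.59²·3.22² + 2·0.5·0.41·0.59·0.53·3.22 = 4.0693 (%²).
σ_p = √4.0693 = 2.017%.
At 99.5%, z = 2.576.
VaR = 2.576 × 2.017% = 5.196%; on $250,000,000 that is $12,990,000.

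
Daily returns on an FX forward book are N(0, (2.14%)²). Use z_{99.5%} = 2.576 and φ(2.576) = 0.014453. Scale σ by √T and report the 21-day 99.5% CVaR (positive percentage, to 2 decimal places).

28.35%

σ_{21d} = 2.14% × √21 = 9.807%.
ES multiplier = φ(z)/(1−α) = 0.014453/0.005 = 2.891.
ES = 9.807% × 2.891 = 28.352%.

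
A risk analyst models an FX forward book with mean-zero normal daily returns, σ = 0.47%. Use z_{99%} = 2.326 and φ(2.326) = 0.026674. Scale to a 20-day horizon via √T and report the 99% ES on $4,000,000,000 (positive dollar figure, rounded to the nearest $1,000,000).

σ_{20d} = 0.47% × √20 = 2.102%.
ES multiplier = φ(z)/(1−α) = 0.026674/0.01 = 2.667.
ES = 2.102% × 2.667 = 5.606%; on $4,000,000,000: $224,240,000.

$224,000,000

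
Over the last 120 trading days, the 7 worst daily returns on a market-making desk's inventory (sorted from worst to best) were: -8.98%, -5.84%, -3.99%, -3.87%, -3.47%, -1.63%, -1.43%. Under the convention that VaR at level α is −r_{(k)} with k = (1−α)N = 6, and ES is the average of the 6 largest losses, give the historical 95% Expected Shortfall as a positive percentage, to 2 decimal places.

The 6 worst returns sum to -27.78%.
ES = −(-27.78%) / 6 = 4.63%.

4.63%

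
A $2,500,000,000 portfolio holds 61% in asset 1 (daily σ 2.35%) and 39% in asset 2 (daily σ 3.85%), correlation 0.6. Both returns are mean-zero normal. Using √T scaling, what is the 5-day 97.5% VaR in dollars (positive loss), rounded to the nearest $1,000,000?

$288,000,000

σ_p = √(0.61²·2.35² + 0.39²·3.85² + 2·0.6·0.61·0.39·2.35·3.85) = 2.625%.
σ_{5d} = 2.625% × √5 = 5.870%.
z(97.5%) = 1.960.
VaR = 1.960 × 5.870% = 11.505%; on $2,500,000,000 that is $287,625,000.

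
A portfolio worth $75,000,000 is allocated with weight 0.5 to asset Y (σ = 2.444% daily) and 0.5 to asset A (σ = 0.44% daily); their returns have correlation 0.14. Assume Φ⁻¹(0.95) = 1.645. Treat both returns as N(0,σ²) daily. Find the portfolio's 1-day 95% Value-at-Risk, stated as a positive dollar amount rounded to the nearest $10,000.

$1,570,000

σ_p² = 0.5²·2.444² + 0.5²·0.44² + 2·0.14·0.5·0.5·2.444·0.44 = 1.6170 (%²).
σ_p = √1.6170 = 1.272%.
VaR = 1.645 × 1.272% = 2.092%; on $75,000,000 that is $1,569,000.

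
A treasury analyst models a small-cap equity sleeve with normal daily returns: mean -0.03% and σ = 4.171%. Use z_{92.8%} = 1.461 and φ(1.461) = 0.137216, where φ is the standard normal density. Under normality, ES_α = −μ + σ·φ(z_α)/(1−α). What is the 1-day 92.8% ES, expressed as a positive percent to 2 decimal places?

7.98%

Tail multiplier: φ(z)/(1−α) = 0.137216 / 0.072 = 1.906.
ES = −(-0.03%) + 4.171% × 1.906 = 7.980%.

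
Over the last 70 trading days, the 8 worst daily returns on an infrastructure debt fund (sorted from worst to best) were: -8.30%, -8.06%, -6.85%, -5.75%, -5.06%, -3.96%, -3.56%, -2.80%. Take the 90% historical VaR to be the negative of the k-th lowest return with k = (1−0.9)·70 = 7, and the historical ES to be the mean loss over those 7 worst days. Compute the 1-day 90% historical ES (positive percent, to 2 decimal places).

The 7 worst returns sum to -41.54%.
ES = −(-41.54%) / 7 = 5.9342…% ≈ 5.93%.

5.93%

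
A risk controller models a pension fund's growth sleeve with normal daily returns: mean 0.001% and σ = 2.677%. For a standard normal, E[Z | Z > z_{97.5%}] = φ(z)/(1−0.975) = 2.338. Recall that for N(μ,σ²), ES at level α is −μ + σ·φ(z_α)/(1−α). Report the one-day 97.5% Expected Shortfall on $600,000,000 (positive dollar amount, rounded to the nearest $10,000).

ES = −(0.001%) + 2.677% × 2.338 = 6.258%.
On $600,000,000: 0.06258 × $600,000,000 = $37,548,000.

$37,550,000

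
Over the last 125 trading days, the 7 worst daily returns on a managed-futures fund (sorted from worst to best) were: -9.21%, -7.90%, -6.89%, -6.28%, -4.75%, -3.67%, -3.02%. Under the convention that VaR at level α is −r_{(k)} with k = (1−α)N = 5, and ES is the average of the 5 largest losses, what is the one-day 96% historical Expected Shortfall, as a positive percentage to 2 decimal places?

7.01%

The 5 worst returns sum to -35.03%.
ES = −(-35.03%) / 5 = 7.006% ≈ 7.01%.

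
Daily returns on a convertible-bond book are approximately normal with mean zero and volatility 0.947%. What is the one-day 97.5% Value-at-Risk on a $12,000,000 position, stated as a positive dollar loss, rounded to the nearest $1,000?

At 97.5% one-sided, z = 1.960.
VaR = z·σ = 1.960 × 0.947% = 1.856%.
On $12,000,000: 0.01856 × $12,000,000 = $222,720.

$223,000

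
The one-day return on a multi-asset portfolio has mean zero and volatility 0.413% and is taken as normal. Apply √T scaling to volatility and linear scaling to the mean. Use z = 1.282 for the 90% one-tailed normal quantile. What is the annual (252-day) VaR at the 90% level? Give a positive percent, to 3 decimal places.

σ_{252d} = 0.413% × √252 = 6.556%.
VaR = 1.282 × 6.556% = 8.405%.

8.405%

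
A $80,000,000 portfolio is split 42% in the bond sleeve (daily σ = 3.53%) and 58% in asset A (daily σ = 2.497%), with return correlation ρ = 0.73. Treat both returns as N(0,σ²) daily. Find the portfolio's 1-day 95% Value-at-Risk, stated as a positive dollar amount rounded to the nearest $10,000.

$3,590,000

σ_p² = 0.42²·3.53² + 0.58²·2.497² + 2·0.73·0.42·0.58·3.53·2.497 = 7.4305 (%²).
σ_p = √7.4305 = 2.726%.
At 95%, z = 1.645.
VaR = 1.645 × 2.726% = 4.484%; on $80,000,000 that is $3,587,200.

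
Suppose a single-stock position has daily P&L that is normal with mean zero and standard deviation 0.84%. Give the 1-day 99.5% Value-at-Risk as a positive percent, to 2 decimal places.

2.16%

At 99.5% one-sided, z = 2.576.
VaR = z·σ = 2.576 × 0.84% = 2.164%.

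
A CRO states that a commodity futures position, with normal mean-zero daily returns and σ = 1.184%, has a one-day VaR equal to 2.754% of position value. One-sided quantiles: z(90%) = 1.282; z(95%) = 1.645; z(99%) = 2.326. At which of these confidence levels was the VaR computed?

99%

Implied z = VaR/σ = 2.754 / 1.184 = 2.326.
This matches z(99%) = 2.326.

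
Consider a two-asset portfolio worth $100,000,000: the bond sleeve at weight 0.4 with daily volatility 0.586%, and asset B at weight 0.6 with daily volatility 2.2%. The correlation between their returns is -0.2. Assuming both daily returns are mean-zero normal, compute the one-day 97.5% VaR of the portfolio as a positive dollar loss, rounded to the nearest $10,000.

$2,540,000

σ_p² = 0.4²·0.586² + 0.6²·2.2² + 2·-0.2·0.4·0.6·0.586·2.2 = 1.6736 (%²).
σ_p = √1.6736 = 1.294%.
At 97.5%, z = 1.960.
VaR = 1.960 × 1.294% = 2.536%; on $100,000,000 that is $2,536,000.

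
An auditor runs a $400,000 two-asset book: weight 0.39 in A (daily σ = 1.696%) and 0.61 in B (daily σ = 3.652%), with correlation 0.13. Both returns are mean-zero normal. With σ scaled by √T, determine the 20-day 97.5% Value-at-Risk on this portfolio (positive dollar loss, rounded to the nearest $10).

σ_p = √(0.39²·1.696² + 0.61²·3.652² + 2·0.13·0.39·0.61·1.696·3.652) = 2.405%.
σ_{20d} = 2.405% × √20 = 10.755%.
z(97.5%) = 1.960.
VaR = 1.960 × 10.755% = 21.080%; on $400,000 that is $84,320.

$84,320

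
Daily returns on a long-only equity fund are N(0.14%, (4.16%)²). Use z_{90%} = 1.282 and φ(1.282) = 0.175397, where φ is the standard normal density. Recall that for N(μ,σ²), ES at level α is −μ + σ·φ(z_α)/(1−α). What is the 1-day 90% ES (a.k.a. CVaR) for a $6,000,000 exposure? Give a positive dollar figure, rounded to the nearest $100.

Tail multiplier: φ(z)/(1−α) = 0.175397 / 0.1 = 1.754.
ES = −(0.14%) + 4.16% × 1.754 = 7.157%.
On $6,000,000: 0.07157 × $6,000,000 = $429,420.

$429,400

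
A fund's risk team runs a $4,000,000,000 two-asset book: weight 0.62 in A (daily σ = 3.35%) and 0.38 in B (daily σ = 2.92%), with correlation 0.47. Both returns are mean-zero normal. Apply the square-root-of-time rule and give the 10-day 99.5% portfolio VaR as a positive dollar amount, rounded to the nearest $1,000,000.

$905,000,000

σ_p = √(0.62²·3.35² + 0.38²·2.92² + 2·0.47·0.62·0.38·3.35·2.92) = 2.777%.
σ_{10d} = 2.777% × √10 = 8.782%.
z(99.5%) = 2.576.
VaR = 2.576 × 8.782% = 22.622%; on $4,000,000,000 that is $904,880,000.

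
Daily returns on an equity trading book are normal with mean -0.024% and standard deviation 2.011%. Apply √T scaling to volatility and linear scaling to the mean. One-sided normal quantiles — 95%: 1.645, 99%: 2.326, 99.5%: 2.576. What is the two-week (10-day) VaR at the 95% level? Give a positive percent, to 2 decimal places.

σ_{10d} = 2.011% × √10 = 6.359%; μ_{10d} = 10 × -0.024% = -0.240%.
VaR = −(-0.240%) + 1.645 × 6.359% = 10.701%.

10.70%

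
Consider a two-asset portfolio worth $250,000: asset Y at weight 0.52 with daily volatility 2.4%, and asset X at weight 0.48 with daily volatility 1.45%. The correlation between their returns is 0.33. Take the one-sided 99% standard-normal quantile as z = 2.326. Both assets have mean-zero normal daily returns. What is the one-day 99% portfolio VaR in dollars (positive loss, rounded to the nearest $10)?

$9,400

σ_p² = 0.52²·2.4² + 0.48²·1.45² + 2·0.33·0.52·0.48·2.4·1.45 = 2.6152 (%²).
σ_p = √2.6152 = 1.617%.
VaR = 2.326 × 1.617% = 3.761%; on $250,000 that is $9,403.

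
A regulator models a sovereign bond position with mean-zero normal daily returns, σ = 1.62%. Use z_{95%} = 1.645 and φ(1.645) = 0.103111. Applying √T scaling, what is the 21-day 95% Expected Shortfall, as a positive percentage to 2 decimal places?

15.31%

σ_{21d} = 1.62% × √21 = 7.424%.
ES multiplier = φ(z)/(1−α) = 0.103111/0.05 = 2.062.
ES = 7.424% × 2.062 = 15.308%.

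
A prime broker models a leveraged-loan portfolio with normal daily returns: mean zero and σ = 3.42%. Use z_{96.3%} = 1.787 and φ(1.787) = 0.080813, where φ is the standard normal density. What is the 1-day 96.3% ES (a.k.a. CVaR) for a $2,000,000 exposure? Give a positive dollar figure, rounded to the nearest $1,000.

$149,000

Tail multiplier: φ(z)/(1−α) = 0.080813 / 0.037 = 2.184.
ES = 3.42% × 2.184 = 7.469%.
On $2,000,000: 0.07469 × $2,000,000 = $149,380.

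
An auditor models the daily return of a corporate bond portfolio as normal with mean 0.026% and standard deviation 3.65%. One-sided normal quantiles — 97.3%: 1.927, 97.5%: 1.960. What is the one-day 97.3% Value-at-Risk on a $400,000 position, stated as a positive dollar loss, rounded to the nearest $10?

VaR = −μ + z·σ = −(0.026%) + 1.927 × 3.65% = 7.008%.
On $400,000: 0.07008 × $400,000 = $28,032.

$28,030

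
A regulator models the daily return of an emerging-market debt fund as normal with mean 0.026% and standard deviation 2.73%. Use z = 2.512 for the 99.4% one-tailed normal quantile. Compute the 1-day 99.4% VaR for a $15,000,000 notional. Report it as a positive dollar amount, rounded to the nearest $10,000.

$1,020,000

VaR = −μ + z·σ = −(0.026%) + 2.512 × 2.73% = 6.832%.
On $15,000,000: 0.06832 × $15,000,000 = $1,024,800.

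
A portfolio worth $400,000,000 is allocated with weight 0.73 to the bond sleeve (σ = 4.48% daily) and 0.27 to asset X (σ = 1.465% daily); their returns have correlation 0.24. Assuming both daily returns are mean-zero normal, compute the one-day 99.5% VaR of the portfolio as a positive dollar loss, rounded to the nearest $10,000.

σ_p² = 0.73²·4.48² + 0.27²·1.465² + 2·0.24·0.73·0.27·4.48·1.465 = 11.4729 (%²).
σ_p = √11.4729 = 3.387%.
At 99.5%, z = 2.576.
VaR = 2.576 × 3.387% = 8.725%; on $400,000,000 that is $34,900,000.

$34,900,000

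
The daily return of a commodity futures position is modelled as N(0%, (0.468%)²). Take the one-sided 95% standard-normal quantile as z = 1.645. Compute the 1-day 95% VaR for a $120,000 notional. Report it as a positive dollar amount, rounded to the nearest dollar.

$924

VaR = z·σ = 1.645 × 0.468% = 0.770%.
On $120,000: 0.00770 × $120,000 = $924.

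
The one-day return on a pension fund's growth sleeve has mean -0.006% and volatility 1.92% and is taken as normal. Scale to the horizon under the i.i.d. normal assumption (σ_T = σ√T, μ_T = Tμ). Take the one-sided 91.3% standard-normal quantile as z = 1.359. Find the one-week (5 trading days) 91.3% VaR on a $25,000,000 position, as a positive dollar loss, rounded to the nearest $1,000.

σ_{5d} = 1.92% × √5 = 4.293%; μ_{5d} = 5 × -0.006% = -0.030%.
VaR = −(-0.030%) + 1.359 × 4.293% = 5.864%.
On $25,000,000: 0.05864 × $25,000,000 = $1,466,000.

$1,466,000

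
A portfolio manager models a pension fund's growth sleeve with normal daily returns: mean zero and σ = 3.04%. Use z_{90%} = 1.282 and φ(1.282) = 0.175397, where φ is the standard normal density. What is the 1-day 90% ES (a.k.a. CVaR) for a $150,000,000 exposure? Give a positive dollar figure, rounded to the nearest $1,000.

$7,998,000

Tail multiplier: φ(z)/(1−α) = 0.175397 / 0.1 = 1.754.
ES = 3.04% × 1.754 = 5.332%.
On $150,000,000: 0.05332 × $150,000,000 = $7,998,000.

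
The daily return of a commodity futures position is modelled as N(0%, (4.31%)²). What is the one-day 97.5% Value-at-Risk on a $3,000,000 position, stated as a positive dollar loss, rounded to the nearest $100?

$253,400

At 97.5% one-sided, z = 1.960.
VaR = z·σ = 1.960 × 4.31% = 8.448%.
On $3,000,000: 0.08448 × $3,000,000 = $253,440.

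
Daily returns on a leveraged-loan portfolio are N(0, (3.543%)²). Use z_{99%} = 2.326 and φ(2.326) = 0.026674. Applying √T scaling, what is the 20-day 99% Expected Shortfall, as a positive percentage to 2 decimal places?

σ_{20d} = 3.543% × √20 = 15.845%.
ES multiplier = φ(z)/(1−α) = 0.026674/0.01 = 2.667.
ES = 15.845% × 2.667 = 42.259%.

42.26%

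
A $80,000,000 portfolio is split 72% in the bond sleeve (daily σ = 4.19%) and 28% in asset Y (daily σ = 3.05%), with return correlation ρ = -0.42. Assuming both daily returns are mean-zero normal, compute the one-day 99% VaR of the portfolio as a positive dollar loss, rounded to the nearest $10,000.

$5,150,000

σ_p² = 0.72²·4.19² + 0.28²·3.05² + 2·-0.42·0.72·0.28·4.19·3.05 = 7.6663 (%²).
σ_p = √7.6663 = 2.769%.
At 99%, z = 2.326.
VaR = 2.326 × 2.769% = 6.441%; on $80,000,000 that is $5,152,800.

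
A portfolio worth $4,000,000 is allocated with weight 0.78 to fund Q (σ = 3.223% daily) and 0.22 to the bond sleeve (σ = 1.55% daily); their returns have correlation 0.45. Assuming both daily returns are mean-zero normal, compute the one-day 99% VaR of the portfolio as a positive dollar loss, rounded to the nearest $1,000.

σ_p² = 0.78²·3.223² + 0.22²·1.55² + 2·0.45·0.78·0.22·3.223·1.55 = 7.2077 (%²).
σ_p = √7.2077 = 2.685%.
At 99%, z = 2.326.
VaR = 2.326 × 2.685% = 6.245%; on $4,000,000 that is $249,800.

$250,000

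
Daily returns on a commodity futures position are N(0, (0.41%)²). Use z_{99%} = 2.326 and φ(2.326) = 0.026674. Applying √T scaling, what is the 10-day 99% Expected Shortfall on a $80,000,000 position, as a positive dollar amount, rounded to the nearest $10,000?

σ_{10d} = 0.41% × √10 = 1.297%.
ES multiplier = φ(z)/(1−α) = 0.026674/0.01 = 2.667.
ES = 1.297% × 2.667 = 3.459%; on $80,000,000: $2,767,200.

$2,770,000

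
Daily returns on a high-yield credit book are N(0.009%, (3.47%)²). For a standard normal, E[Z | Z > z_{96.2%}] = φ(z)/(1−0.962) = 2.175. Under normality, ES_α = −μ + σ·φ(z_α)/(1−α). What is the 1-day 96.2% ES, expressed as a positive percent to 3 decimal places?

7.538%

ES = −(0.009%) + 3.47% × 2.175 = 7.538%.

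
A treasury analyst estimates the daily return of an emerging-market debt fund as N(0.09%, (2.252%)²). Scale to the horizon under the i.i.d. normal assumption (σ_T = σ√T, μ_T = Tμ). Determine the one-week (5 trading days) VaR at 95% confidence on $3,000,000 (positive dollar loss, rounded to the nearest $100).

$235,000

At 95%, z = 1.645.
σ_{5d} = 2.252% × √5 = 5.036%; μ_{5d} = 5 × 0.09% = 0.450%.
VaR = −(0.450%) + 1.645 × 5.036% = 7.834%.
On $3,000,000: 0.07834 × $3,000,000 = $235,020.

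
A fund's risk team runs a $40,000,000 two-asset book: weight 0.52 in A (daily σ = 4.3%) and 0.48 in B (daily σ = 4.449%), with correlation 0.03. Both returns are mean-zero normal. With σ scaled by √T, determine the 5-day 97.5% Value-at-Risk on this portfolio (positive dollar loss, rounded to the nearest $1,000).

$5,501,000

σ_p = √(0.52²·4.3² + 0.48²·4.449² + 2·0.03·0.52·0.48·4.3·4.449) = 3.138%.
σ_{5d} = 3.138% × √5 = 7.017%.
z(97.5%) = 1.960.
VaR = 1.960 × 7.017% = 13.753%; on $40,000,000 that is $5,501,200.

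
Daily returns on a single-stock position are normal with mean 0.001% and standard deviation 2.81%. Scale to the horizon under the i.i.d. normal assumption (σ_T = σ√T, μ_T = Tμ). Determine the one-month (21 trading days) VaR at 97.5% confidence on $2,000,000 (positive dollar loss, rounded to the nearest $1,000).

At 97.5%, z = 1.960.
σ_{21d} = 2.81% × √21 = 12.877%; μ_{21d} = 21 × 0.001% = 0.021%.
VaR = −(0.021%) + 1.960 × 12.877% = 25.218%.
On $2,000,000: 0.25218 × $2,000,000 = $504,360.

$504,000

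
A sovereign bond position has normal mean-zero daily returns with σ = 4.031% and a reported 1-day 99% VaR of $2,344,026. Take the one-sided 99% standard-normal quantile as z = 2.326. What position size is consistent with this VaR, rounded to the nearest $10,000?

VaR as a fraction of value: z·σ = 2.326 × 4.031% = 9.37611%.
Position = $2,344,026 / 0.0937611 = $24,999,995.

$25,000,000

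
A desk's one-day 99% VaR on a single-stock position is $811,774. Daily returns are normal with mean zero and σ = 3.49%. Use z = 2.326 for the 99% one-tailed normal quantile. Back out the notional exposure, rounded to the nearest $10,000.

VaR as a fraction of value: z·σ = 2.326 × 3.49% = 8.11774%.
Position = $811,774 / 0.0811774 = $10,000,000.

$10,000,000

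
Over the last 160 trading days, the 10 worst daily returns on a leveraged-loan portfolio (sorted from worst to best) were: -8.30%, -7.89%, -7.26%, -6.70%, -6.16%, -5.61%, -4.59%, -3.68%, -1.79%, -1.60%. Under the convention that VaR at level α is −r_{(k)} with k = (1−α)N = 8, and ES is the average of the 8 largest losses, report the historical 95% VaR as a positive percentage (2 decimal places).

k = 8; the 8th lowest return is -3.68%, so VaR = 3.68%.

3.68%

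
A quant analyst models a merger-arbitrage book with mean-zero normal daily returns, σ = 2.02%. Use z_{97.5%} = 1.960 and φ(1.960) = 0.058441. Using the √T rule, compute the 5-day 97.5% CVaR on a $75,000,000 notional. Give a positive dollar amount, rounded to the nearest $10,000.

$7,920,000

σ_{5d} = 2.02% × √5 = 4.517%.
ES multiplier = φ(z)/(1−α) = 0.058441/0.025 = 2.338.
ES = 4.517% × 2.338 = 10.561%; on $75,000,000: $7,920,750.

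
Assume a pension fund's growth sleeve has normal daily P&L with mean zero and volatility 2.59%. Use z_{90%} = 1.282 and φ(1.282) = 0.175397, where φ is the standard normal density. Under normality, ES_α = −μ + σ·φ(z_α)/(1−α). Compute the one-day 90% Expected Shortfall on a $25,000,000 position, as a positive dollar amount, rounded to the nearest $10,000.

$1,140,000

Tail multiplier: φ(z)/(1−α) = 0.175397 / 0.1 = 1.754.
ES = 2.59% × 1.754 = 4.543%.
On $25,000,000: 0.04543 × $25,000,000 = $1,135,750.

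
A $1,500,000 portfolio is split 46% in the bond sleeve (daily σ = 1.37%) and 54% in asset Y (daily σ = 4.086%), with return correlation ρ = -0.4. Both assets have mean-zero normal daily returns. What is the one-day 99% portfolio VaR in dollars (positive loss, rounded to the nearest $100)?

σ_p² = 0.46²·1.37² + 0.54²·4.086² + 2·-0.4·0.46·0.54·1.37·4.086 = 4.1531 (%²).
σ_p = √4.1531 = 2.038%.
At 99%, z = 2.326.
VaR = 2.326 × 2.038% = 4.740%; on $1,500,000 that is $71,100.

$71,100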